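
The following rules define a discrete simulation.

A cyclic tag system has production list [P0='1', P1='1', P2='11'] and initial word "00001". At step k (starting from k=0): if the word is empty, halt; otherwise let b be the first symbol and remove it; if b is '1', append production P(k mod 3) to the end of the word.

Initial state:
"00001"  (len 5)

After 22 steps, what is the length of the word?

gen 0: "00001"  (len 5)
gen 1: "0001"  (len 4)
gen 2: "001"  (len 3)
gen 3: "01"  (len 2)
gen 4: "1"  (len 1)
gen 5: "1"  (len 1)
gen 6: "11"  (len 2)
gen 7: "11"  (len 2)
gen 8: "11"  (len 2)
gen 9: "111"  (len 3)
gen 10: "111"  (len 3)
gen 11: "111"  (len 3)
gen 12: "1111"  (len 4)
gen 13: "1111"  (len 4)
gen 14: "1111"  (len 4)
gen 15: "11111"  (len 5)
gen 16: "11111"  (len 5)
gen 17: "11111"  (len 5)
gen 18: "111111"  (len 6)
gen 19: "111111"  (len 6)
gen 20: "111111"  (len 6)
gen 21: "1111111"  (len 7)
gen 22: "1111111"  (len 7)

7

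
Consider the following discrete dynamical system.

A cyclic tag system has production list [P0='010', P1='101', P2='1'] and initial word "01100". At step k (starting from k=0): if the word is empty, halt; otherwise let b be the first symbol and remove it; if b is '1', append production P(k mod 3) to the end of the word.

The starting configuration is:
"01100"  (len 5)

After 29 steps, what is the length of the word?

14

k=0  "01100"  (len 5)
k=1  "1100"  (len 4)
k=2  "100101"  (len 6)
k=3  "001011"  (len 6)
k=4  "01011"  (len 5)
k=5  "1011"  (len 4)
k=6  "0111"  (len 4)
k=7  "111"  (len 3)
k=8  "11101"  (len 5)
k=9  "11011"  (len 5)
k=10  "1011010"  (len 7)
k=11  "011010101"  (len 9)
k=12  "11010101"  (len 8)
k=13  "1010101010"  (len 10)
k=14  "010101010101"  (len 12)
k=15  "10101010101"  (len 11)
k=16  "0101010101010"  (len 13)
k=17  "101010101010"  (len 12)
k=18  "010101010101"  (len 12)
k=19  "10101010101"  (len 11)
k=20  "0101010101101"  (len 13)
k=21  "101010101101"  (len 12)
k=22  "01010101101010"  (len 14)
k=23  "1010101101010"  (len 13)
k=24  "0101011010101"  (len 13)
k=25  "101011010101"  (len 12)
k=26  "01011010101101"  (len 14)
k=27  "1011010101101"  (len 13)
k=28  "011010101101010"  (len 15)
k=29  "11010101101010"  (len 14)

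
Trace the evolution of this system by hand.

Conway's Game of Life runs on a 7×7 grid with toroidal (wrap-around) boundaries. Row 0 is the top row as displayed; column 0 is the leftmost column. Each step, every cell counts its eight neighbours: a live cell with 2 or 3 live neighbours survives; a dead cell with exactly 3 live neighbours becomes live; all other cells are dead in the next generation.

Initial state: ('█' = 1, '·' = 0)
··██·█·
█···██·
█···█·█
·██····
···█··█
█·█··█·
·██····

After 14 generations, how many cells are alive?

11

k=0  ··██·█·
█···██·
█···█·█
·██····
···█··█
█·█··█·
·██····
k=1  ··██·██
██·····
█··██·█
·███·██
█··█··█
█·██··█
····█·█
k=2  ·██████
·█·····
···██··
·█·····
·······
·████··
·█··█··
k=3  ·█·███·
██·····
··█····
·······
·█·█···
·████··
·······
k=4  ███·█··
██·██··
·█·····
··█····
·█·██··
·█·██··
·█···█·
k=5  ····███
···██··
██·█···
·███···
·█··█··
██·█·█·
·····█·
k=6  ···█··█
█·██··█
██·····
···██··
····█··
███··██
█······
k=7  ·███··█
··██··█
██··█·█
···██··
███·█·█
██···██
··█··█·
k=8  ██··███
····█·█
██··█·█
····█··
··█·█··
···██··
···███·
k=9  █······
···██··
█··██·█
██··█··
····██·
··█····
█·█····
k=10  ·█·█···
█··████
███···█
██·····
·█·███·
·█·█···
·······
k=11  █·██·██
···███·
··███··
···███·
·█·██··
···█···
·······
k=12  ··██·██
·█·····
··█····
·····█·
·····█·
··███··
··███·█
k=13  ██···██
·█·█···
·······
·······
···█·█·
··█····
·█····█
k=14  ·█···██
·██···█
·······
·······
·······
··█····
·██··██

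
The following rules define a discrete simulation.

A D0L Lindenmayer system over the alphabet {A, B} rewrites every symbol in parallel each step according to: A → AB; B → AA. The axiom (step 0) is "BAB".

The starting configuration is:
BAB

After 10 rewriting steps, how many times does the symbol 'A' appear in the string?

2047

k=0  BAB
k=1  AAABAA
k=2  ABABABAAABAB
k=3  ABAAABAAABAAABABABAAABAA
k=4  ABAAABABABAAABABABAAABABABAAABAAABAAABABABAAABAB
k=5  ABAAABABABAAABAAABAAABABABAAABAAABAAABABABAAABAAABAAABABABAAABABABAAABABABAAABAAABAAABABABAAABAA
k=6  ABAAABABABAAABAAABAAABABABAAABABABAAABABABAAABAAABAAABABAB…ABABAAABAAABAAABABABAAABABABAAABABABAAABAAABAAABABABAAABAB  (len 192)
k=7  ABAAABABABAAABAAABAAABABABAAABABABAAABABABAAABAAABAAABABAB…ABABAAABAAABAAABABABAAABABABAAABABABAAABAAABAAABABABAAABAA  (len 384)
k=8  ABAAABABABAAABAAABAAABABABAAABABABAAABABABAAABAAABAAABABAB…ABABAAABAAABAAABABABAAABABABAAABABABAAABAAABAAABABABAAABAB  (len 768)
k=9  ABAAABABABAAABAAABAAABABABAAABABABAAABABABAAABAAABAAABABAB…ABABAAABAAABAAABABABAAABABABAAABABABAAABAAABAAABABABAAABAA  (len 1536)
k=10  ABAAABABABAAABAAABAAABABABAAABABABAAABABABAAABAAABAAABABAB…ABABAAABAAABAAABABABAAABABABAAABABABAAABAAABAAABABABAAABAB  (len 3072)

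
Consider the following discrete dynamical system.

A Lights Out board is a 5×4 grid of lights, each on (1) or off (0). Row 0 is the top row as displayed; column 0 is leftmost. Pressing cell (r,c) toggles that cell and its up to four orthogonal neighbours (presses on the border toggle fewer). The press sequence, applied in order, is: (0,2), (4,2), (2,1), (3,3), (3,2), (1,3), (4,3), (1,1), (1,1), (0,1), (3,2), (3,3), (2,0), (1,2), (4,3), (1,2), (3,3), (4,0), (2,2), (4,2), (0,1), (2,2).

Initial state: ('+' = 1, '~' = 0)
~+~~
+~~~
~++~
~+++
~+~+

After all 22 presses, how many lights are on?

5

t=0: ~+~~
+~~~
~++~
~+++
~+~+
t=1: ~~++
+~+~
~++~
~+++
~+~+
t=2: ~~++
+~+~
~++~
~+~+
~~+~
t=3: ~~++
+++~
+~~~
~~~+
~~+~
t=4: ~~++
+++~
+~~+
~~+~
~~++
t=5: ~~++
+++~
+~++
~+~+
~~~+
t=6: ~~+~
++~+
+~+~
~+~+
~~~+
t=7: ~~+~
++~+
+~+~
~+~~
~~+~
t=8: ~++~
~~++
+++~
~+~~
~~+~
t=9: ~~+~
++~+
+~+~
~+~~
~~+~
t=10: ++~~
+~~+
+~+~
~+~~
~~+~
t=11: ++~~
+~~+
+~~~
~~++
~~~~
t=12: ++~~
+~~+
+~~+
~~~~
~~~+
t=13: ++~~
~~~+
~+~+
+~~~
~~~+
t=14: +++~
~++~
~+++
+~~~
~~~+
t=15: +++~
~++~
~+++
+~~+
~~+~
t=16: ++~~
~~~+
~+~+
+~~+
~~+~
t=17: ++~~
~~~+
~+~~
+~+~
~~++
t=18: ++~~
~~~+
~+~~
~~+~
++++
t=19: ++~~
~~++
~~++
~~~~
++++
t=20: ++~~
~~++
~~++
~~+~
+~~~
t=21: ~~+~
~+++
~~++
~~+~
+~~~
t=22: ~~+~
~+~+
~+~~
~~~~
+~~~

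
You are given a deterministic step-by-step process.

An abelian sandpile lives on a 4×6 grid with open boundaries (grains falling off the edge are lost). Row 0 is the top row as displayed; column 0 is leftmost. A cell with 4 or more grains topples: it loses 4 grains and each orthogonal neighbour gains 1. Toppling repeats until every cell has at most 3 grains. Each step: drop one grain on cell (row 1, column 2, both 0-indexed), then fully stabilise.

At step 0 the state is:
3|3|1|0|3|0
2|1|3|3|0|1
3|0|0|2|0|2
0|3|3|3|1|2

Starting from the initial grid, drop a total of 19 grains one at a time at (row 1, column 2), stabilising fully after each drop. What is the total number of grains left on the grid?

k=0  3|3|1|0|3|0
2|1|3|3|0|1
3|0|0|2|0|2
0|3|3|3|1|2
k=1  3|3|2|1|3|0
2|2|1|0|1|1
3|0|1|3|0|2
0|3|3|3|1|2
k=2  3|3|2|1|3|0
2|2|2|0|1|1
3|0|1|3|0|2
0|3|3|3|1|2
k=3  3|3|2|1|3|0
2|2|3|0|1|1
3|0|1|3|0|2
0|3|3|3|1|2
k=4  3|3|3|1|3|0
2|3|0|1|1|1
3|0|2|3|0|2
0|3|3|3|1|2
k=5  3|3|3|1|3|0
2|3|1|1|1|1
3|0|2|3|0|2
0|3|3|3|1|2
k=6  3|3|3|1|3|0
2|3|2|1|1|1
3|0|2|3|0|2
0|3|3|3|1|2
k=7  3|3|3|1|3|0
2|3|3|1|1|1
3|0|2|3|0|2
0|3|3|3|1|2
k=8  1|2|1|2|3|0
1|2|2|2|1|1
0|2|3|3|0|2
1|3|3|3|1|2
k=9  1|2|1|2|3|0
1|2|3|2|1|1
0|2|3|3|0|2
1|3|3|3|1|2
k=10  1|3|2|3|3|0
2|0|3|0|2|1
1|1|3|2|1|2
2|1|2|1|2|2
k=11  1|3|3|3|3|0
2|1|1|1|2|1
1|2|0|3|1|2
2|1|3|1|2|2
k=12  1|3|3|3|3|0
2|1|2|1|2|1
1|2|0|3|1|2
2|1|3|1|2|2
k=13  1|3|3|3|3|0
2|1|3|1|2|1
1|2|0|3|1|2
2|1|3|1|2|2
k=14  2|0|2|1|0|1
2|3|1|3|3|1
1|2|1|3|1|2
2|1|3|1|2|2
k=15  2|0|2|1|0|1
2|3|2|3|3|1
1|2|1|3|1|2
2|1|3|1|2|2
k=16  2|0|2|1|0|1
2|3|3|3|3|1
1|2|1|3|1|2
2|1|3|1|2|2
k=17  2|1|3|2|1|1
3|0|2|2|0|2
1|3|3|0|3|2
2|1|3|2|2|2
k=18  2|1|3|2|1|1
3|0|3|2|0|2
1|3|3|0|3|2
2|1|3|2|2|2
k=19  2|2|0|3|1|1
3|2|2|3|0|2
2|0|2|1|3|2
2|3|0|3|2|2

43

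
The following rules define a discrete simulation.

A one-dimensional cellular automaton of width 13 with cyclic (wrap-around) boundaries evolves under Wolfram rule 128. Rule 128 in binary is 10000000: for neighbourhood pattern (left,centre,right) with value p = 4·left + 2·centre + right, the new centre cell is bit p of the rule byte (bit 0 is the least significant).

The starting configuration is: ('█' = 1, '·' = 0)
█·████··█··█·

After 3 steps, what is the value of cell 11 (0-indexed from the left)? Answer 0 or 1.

0

[0] █·████··█··█·
[1] ···██········
[2] ·············
[3] ·············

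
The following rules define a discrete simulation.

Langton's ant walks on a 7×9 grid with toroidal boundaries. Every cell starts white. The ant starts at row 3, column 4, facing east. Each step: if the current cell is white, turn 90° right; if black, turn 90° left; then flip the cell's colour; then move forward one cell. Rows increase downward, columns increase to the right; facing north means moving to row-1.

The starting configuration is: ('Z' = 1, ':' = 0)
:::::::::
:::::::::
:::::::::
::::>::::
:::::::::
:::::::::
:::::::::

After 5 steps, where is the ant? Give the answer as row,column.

2,4

k=0  :::::::::
:::::::::
:::::::::
::::>::::
:::::::::
:::::::::
:::::::::
k=1  :::::::::
:::::::::
:::::::::
::::Z::::
::::v::::
:::::::::
:::::::::
k=2  :::::::::
:::::::::
:::::::::
::::Z::::
:::<Z::::
:::::::::
:::::::::
k=3  :::::::::
:::::::::
:::::::::
:::^Z::::
:::ZZ::::
:::::::::
:::::::::
k=4  :::::::::
:::::::::
:::::::::
:::Z>::::
:::ZZ::::
:::::::::
:::::::::
k=5  :::::::::
:::::::::
::::^::::
:::Z:::::
:::ZZ::::
:::::::::
:::::::::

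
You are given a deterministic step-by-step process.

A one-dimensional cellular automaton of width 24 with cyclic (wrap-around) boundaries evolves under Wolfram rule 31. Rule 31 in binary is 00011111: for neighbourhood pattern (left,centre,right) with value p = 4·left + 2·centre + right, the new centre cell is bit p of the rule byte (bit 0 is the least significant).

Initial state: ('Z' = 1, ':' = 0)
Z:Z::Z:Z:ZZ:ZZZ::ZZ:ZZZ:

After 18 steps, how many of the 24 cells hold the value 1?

step 0: Z:Z::Z:Z:ZZ:ZZZ::ZZ:ZZZ:
step 1: Z:ZZZZ:Z:Z::Z::ZZZ::Z:::
step 2: Z:Z::::Z:ZZZZZZZ::ZZZZZZ
step 3: ::ZZZZZZ:Z::::::ZZZ:::::
step 4: ZZZ::::::ZZZZZZZZ::ZZZZZ
step 5: :::ZZZZZZZ:::::::ZZZ::::
step 6: ZZZZ::::::ZZZZZZZZ::ZZZZ
step 7: ::::ZZZZZZZ:::::::ZZZ:::
step 8: ZZZZZ::::::ZZZZZZZZ::ZZZ
step 9: :::::ZZZZZZZ:::::::ZZZ::
step 10: ZZZZZZ::::::ZZZZZZZZ::ZZ
step 11: ::::::ZZZZZZZ:::::::ZZZ:
step 12: ZZZZZZZ::::::ZZZZZZZZ::Z
step 13: :::::::ZZZZZZZ:::::::ZZZ
step 14: ZZZZZZZZ::::::ZZZZZZZZ::
step 15: Z:::::::ZZZZZZZ:::::::ZZ
step 16: :ZZZZZZZZ::::::ZZZZZZZZ:
step 17: ZZ:::::::ZZZZZZZ:::::::Z
step 18: ::ZZZZZZZZ::::::ZZZZZZZZ

16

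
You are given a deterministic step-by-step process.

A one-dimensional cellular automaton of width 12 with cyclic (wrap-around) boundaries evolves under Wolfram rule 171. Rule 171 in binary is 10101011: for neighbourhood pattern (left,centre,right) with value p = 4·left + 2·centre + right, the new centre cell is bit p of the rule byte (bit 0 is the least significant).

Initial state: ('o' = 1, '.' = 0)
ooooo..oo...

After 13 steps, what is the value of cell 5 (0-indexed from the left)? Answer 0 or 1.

gen 0: ooooo..oo...
gen 1: oooo..oo..oo
gen 2: ooo..oo..ooo
gen 3: oo..oo..oooo
gen 4: o..oo..ooooo
gen 5: ..oo..oooooo
gen 6: .oo..oooooo.
gen 7: oo..oooooo..
gen 8: o..oooooo..o
gen 9: ..oooooo..oo
gen 10: .oooooo..oo.
gen 11: oooooo..oo..
gen 12: ooooo..oo..o
gen 13: oooo..oo..oo

0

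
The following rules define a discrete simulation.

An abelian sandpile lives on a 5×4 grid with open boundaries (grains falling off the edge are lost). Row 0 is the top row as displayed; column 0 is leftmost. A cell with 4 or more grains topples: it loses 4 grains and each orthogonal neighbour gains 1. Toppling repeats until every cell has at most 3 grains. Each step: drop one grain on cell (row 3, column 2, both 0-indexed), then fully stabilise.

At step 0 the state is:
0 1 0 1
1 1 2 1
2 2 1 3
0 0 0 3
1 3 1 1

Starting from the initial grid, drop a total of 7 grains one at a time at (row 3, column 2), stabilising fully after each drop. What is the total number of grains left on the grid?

29

step 0: 0 1 0 1
1 1 2 1
2 2 1 3
0 0 0 3
1 3 1 1
step 1: 0 1 0 1
1 1 2 1
2 2 1 3
0 0 1 3
1 3 1 1
step 2: 0 1 0 1
1 1 2 1
2 2 1 3
0 0 2 3
1 3 1 1
step 3: 0 1 0 1
1 1 2 1
2 2 1 3
0 0 3 3
1 3 1 1
step 4: 0 1 0 1
1 1 2 2
2 2 3 0
0 1 1 1
1 3 2 2
step 5: 0 1 0 1
1 1 2 2
2 2 3 0
0 1 2 1
1 3 2 2
step 6: 0 1 0 1
1 1 2 2
2 2 3 0
0 1 3 1
1 3 2 2
step 7: 0 1 0 1
1 1 3 2
2 3 0 1
0 2 1 2
1 3 3 2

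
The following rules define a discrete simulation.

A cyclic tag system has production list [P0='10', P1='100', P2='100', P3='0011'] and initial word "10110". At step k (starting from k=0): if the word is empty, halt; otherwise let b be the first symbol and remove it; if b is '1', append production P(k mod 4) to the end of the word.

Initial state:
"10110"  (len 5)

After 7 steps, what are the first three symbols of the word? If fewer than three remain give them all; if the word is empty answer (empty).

gen 0: "10110"  (len 5)
gen 1: "011010"  (len 6)
gen 2: "11010"  (len 5)
gen 3: "1010100"  (len 7)
gen 4: "0101000011"  (len 10)
gen 5: "101000011"  (len 9)
gen 6: "01000011100"  (len 11)
gen 7: "1000011100"  (len 10)

100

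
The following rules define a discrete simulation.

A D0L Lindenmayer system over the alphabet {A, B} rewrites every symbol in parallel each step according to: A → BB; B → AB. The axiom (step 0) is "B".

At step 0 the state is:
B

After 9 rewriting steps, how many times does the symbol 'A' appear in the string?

[0] B
[1] AB
[2] BBAB
[3] ABABBBAB
[4] BBABBBABABABBBAB
[5] ABABBBABABABBBABBBABBBABABABBBAB
[6] BBABBBABABABBBABBBABBBABABABBBABABABBBABABABBBABBBABBBABABABBBAB
[7] ABABBBABABABBBABBBABBBABABABBBABABABBBABABABBBABBBABBBABAB…ABABABBBABBBABBBABABABBBABABABBBABABABBBABBBABBBABABABBBAB  (len 128)
[8] BBABBBABABABBBABBBABBBABABABBBABABABBBABABABBBABBBABBBABAB…ABABABBBABBBABBBABABABBBABABABBBABABABBBABBBABBBABABABBBAB  (len 256)
[9] ABABBBABABABBBABBBABBBABABABBBABABABBBABABABBBABBBABBBABAB…ABABABBBABBBABBBABABABBBABABABBBABABABBBABBBABBBABABABBBAB  (len 512)

171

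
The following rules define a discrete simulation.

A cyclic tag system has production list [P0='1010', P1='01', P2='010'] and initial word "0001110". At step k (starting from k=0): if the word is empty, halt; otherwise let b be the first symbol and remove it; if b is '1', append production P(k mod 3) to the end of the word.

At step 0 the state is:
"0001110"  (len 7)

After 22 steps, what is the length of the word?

17

[0] "0001110"  (len 7)
[1] "001110"  (len 6)
[2] "01110"  (len 5)
[3] "1110"  (len 4)
[4] "1101010"  (len 7)
[5] "10101001"  (len 8)
[6] "0101001010"  (len 10)
[7] "101001010"  (len 9)
[8] "0100101001"  (len 10)
[9] "100101001"  (len 9)
[10] "001010011010"  (len 12)
[11] "01010011010"  (len 11)
[12] "1010011010"  (len 10)
[13] "0100110101010"  (len 13)
[14] "100110101010"  (len 12)
[15] "00110101010010"  (len 14)
[16] "0110101010010"  (len 13)
[17] "110101010010"  (len 12)
[18] "10101010010010"  (len 14)
[19] "01010100100101010"  (len 17)
[20] "1010100100101010"  (len 16)
[21] "010100100101010010"  (len 18)
[22] "10100100101010010"  (len 17)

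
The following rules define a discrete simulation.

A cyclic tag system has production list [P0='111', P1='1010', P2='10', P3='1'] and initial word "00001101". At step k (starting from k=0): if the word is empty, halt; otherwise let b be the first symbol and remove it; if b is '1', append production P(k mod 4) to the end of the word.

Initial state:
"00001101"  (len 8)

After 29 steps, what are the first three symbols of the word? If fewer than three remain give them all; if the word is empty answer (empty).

011

step 0: "00001101"  (len 8)
step 1: "0001101"  (len 7)
step 2: "001101"  (len 6)
step 3: "01101"  (len 5)
step 4: "1101"  (len 4)
step 5: "101111"  (len 6)
step 6: "011111010"  (len 9)
step 7: "11111010"  (len 8)
step 8: "11110101"  (len 8)
step 9: "1110101111"  (len 10)
step 10: "1101011111010"  (len 13)
step 11: "10101111101010"  (len 14)
step 12: "01011111010101"  (len 14)
step 13: "1011111010101"  (len 13)
step 14: "0111110101011010"  (len 16)
step 15: "111110101011010"  (len 15)
step 16: "111101010110101"  (len 15)
step 17: "11101010110101111"  (len 17)
step 18: "11010101101011111010"  (len 20)
step 19: "101010110101111101010"  (len 21)
step 20: "010101101011111010101"  (len 21)
step 21: "10101101011111010101"  (len 20)
step 22: "01011010111110101011010"  (len 23)
step 23: "1011010111110101011010"  (len 22)
step 24: "0110101111101010110101"  (len 22)
step 25: "110101111101010110101"  (len 21)
step 26: "101011111010101101011010"  (len 24)
step 27: "0101111101010110101101010"  (len 25)
step 28: "101111101010110101101010"  (len 24)
step 29: "01111101010110101101010111"  (len 26)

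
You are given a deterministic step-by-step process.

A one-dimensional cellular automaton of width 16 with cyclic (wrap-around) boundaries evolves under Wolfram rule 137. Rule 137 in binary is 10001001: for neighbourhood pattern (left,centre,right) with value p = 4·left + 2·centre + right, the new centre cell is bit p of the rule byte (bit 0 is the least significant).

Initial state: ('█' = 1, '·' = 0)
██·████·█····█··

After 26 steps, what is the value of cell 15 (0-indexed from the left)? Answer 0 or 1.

k=0  ██·████·█····█··
k=1  █··███····██····
k=2  ···██··██·█··██·
k=3  ██·█···█·····█··
k=4  █····█···███····
k=5  ··██···█·██··██·
k=6  █·█··█···█···█··
k=7  ·······█···█····
k=8  ██████···█···███
k=9  █████··█···█·███
k=10  ████·····█···███
k=11  ███··███···█·███
k=12  ██···██··█···███
k=13  █··█·█·····█·███
k=14  ·······███···███
k=15  ·█████·██··█·██·
k=16  ·████··█·····█··
k=17  ·███·····███···█
k=18  ·██··███·██··█··
k=19  ·█···██··█·····█
k=20  ···█·█·····███··
k=21  ██·····███·██··█
k=22  █··███·██··█···█
k=23  ···██··█·····█·█
k=24  ·█·█·····███····
k=25  ·····███·██··███
k=26  ·███·██··█···██·

0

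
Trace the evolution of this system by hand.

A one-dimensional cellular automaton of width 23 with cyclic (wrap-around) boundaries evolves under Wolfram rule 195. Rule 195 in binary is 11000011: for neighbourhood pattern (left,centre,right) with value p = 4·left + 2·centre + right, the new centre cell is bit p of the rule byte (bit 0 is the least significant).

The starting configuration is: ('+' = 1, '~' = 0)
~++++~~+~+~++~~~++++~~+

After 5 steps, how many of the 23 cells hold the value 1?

11

0) ~++++~~+~+~++~~~++++~~+
1) ~~+++~+~~~~~+~++~+++~+~
2) ++~++~~~++++~~~+~~++~~~
3) ~+~~+~++~+++~++~~+~+~++
4) ~~~+~~~+~~++~~+~+~~~~~+
5) ~++~~++~~+~+~+~~~~++++~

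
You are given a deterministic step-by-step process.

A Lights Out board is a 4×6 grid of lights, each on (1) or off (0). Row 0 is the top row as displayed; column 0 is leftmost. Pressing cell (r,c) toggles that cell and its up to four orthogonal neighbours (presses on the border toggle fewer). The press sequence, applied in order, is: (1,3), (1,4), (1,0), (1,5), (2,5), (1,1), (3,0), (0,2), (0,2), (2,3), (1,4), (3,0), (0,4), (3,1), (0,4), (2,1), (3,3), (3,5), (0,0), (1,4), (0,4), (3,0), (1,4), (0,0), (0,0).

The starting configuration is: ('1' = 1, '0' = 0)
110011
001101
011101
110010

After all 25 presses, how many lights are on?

k=0  110011
001101
011101
110010
k=1  110111
000011
011001
110010
k=2  110101
000100
011011
110010
k=3  010101
110100
111011
110010
k=4  010100
110111
111010
110010
k=5  010100
110110
111001
110011
k=6  000100
001110
101001
110011
k=7  000100
001110
001001
000011
k=8  011000
000110
001001
000011
k=9  000100
001110
001001
000011
k=10  000100
001010
000111
000111
k=11  000110
001101
000101
000111
k=12  000110
001101
100101
110111
k=13  000001
001111
100101
110111
k=14  000001
001111
110101
001111
k=15  000110
001101
110101
001111
k=16  000110
011101
001101
011111
k=17  000110
011101
001001
010001
k=18  000110
011101
001000
010010
k=19  110110
111101
001000
010010
k=20  110100
111010
001010
010010
k=21  110011
111000
001010
010010
k=22  110011
111000
101010
100010
k=23  110001
111111
101000
100010
k=24  000001
011111
101000
100010
k=25  110001
111111
101000
100010

13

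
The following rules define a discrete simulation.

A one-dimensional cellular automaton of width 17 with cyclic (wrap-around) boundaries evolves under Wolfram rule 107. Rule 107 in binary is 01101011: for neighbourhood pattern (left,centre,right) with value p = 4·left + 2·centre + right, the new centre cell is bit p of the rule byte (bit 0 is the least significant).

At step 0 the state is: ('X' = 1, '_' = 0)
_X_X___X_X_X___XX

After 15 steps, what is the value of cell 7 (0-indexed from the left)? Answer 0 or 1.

[0] _X_X___X_X_X___XX
[1] X_X__XX_X_X__XXXX
[2] XX__XXXX_X__XX___
[3] XX_XX__XX__XXX_XX
[4] _XXXX_XXX_XX_XXX_
[5] XX__XXX_XXXXXX_X_
[6] XX_XX_XXX____XX_X
[7] _XXXXXX_X_XXXXXXX
[8] XX____XX_XX_____X
[9] _X_XXXXXXXX_XXXXX
[10] X_XX______XXX___X
[11] XXXX_XXXXXX_X_XXX
[12] ___XXX____XX_XX__
[13] XXXX_X_XXXXXXXX_X
[14] ___XX_XX______XXX
[15] _XXXXXXX_XXXXXX_X

1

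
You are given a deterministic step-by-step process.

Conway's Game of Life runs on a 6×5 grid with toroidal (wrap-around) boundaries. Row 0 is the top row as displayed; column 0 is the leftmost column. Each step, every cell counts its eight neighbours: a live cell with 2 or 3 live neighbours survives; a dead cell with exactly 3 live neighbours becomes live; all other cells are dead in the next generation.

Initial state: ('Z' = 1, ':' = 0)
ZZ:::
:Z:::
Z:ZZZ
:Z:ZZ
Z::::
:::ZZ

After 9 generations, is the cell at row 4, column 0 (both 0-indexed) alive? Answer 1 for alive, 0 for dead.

step 0: ZZ:::
:Z:::
Z:ZZZ
:Z:ZZ
Z::::
:::ZZ
step 1: ZZZ:Z
:::Z:
:::::
:Z:::
Z:Z::
:Z::Z
step 2: :ZZ:Z
ZZZZZ
:::::
:Z:::
Z:Z::
::::Z
step 3: :::::
::::Z
:::ZZ
:Z:::
ZZ:::
::Z:Z
step 4: :::Z:
:::ZZ
Z::ZZ
:ZZ:Z
ZZZ::
ZZ:::
step 5: Z:ZZ:
Z:Z::
:Z:::
:::::
:::ZZ
Z:::Z
step 6: Z:ZZ:
Z:ZZZ
:Z:::
:::::
Z::ZZ
ZZZ::
step 7: :::::
Z::::
ZZZZZ
Z:::Z
Z:ZZZ
:::::
step 8: :::::
Z:ZZ:
::ZZ:
:::::
ZZ:Z:
:::ZZ
step 9: ::Z::
:ZZZZ
:ZZZZ
:Z:ZZ
Z:ZZ:
Z:ZZZ

1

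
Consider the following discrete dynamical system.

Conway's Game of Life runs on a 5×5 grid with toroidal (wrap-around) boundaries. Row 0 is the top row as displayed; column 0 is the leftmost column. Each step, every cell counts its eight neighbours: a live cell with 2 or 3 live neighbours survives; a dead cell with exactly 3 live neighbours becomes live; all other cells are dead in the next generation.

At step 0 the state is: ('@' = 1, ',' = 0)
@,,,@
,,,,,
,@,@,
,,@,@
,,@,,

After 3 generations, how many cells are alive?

9

t=0: @,,,@
,,,,,
,@,@,
,,@,@
,,@,,
t=1: ,,,,,
@,,,@
,,@@,
,@@,,
@@,,@
t=2: ,@,,,
,,,@@
@,@@@
,,,,@
@@@,,
t=3: ,@,@@
,@,,,
@,@,,
,,,,,
@@@,,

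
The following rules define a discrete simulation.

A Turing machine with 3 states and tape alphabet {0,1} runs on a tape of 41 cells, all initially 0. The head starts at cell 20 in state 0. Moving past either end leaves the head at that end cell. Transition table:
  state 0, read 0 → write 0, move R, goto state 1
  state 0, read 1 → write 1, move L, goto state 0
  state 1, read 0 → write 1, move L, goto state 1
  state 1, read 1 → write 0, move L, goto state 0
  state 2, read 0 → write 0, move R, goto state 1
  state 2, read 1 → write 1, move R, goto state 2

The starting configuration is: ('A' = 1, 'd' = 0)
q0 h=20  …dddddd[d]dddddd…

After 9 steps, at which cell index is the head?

13

t=0: q0 h=20  …dddddd[d]dddddd…
t=1: q1 h=21  …dddddd[d]dddddd…
t=2: q1 h=20  …dddddd[d]Addddd…
t=3: q1 h=19  …dddddd[d]AAdddd…
t=4: q1 h=18  …dddddd[d]AAAddd…
t=5: q1 h=17  …dddddd[d]AAAAdd…
t=6: q1 h=16  …dddddd[d]AAAAAd…
t=7: q1 h=15  …dddddd[d]AAAAAA…
t=8: q1 h=14  …dddddd[d]AAAAAA…
t=9: q1 h=13  …dddddd[d]AAAAAA…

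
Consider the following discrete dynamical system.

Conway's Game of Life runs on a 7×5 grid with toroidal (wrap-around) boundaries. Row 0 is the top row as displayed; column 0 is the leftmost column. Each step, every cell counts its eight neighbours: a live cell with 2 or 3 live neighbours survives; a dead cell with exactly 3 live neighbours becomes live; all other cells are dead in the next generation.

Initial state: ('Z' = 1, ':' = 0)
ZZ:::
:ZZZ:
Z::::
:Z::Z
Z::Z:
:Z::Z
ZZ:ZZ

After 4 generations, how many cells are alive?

5

k=0  ZZ:::
:ZZZ:
Z::::
:Z::Z
Z::Z:
:Z::Z
ZZ:ZZ
k=1  :::::
::Z:Z
Z::ZZ
:Z::Z
:ZZZ:
:Z:::
:::Z:
k=2  :::Z:
Z:::Z
:ZZ::
:Z:::
:Z:Z:
:Z:Z:
:::::
k=3  ::::Z
ZZZZZ
:ZZ::
ZZ:::
ZZ:::
:::::
::Z::
k=4  ::::Z
::::Z
:::::
:::::
ZZ:::
:Z:::
:::::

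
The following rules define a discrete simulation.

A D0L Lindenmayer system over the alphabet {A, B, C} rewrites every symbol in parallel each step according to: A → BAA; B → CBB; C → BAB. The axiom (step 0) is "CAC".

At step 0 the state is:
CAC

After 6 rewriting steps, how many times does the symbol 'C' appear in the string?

430

0) CAC
1) BABBAABAB
2) CBBBAACBBCBBBAABAACBBBAACBB
3) BABCBBCBBCBBBAABAABABCBBCBBBABCBBCBBCBBBAABAACBBBAABAABABCBBCBBCBBBAABAABABCBBCBB
4) CBBBAACBBBABCBBCBBBABCBBCBBBABCBBCBBCBBBAABAACBBBAABAACBBB…BCBBBABCBBCBBCBBBAABAACBBBAABAACBBBAACBBBABCBBCBBBABCBBCBB  (len 243)
5) BABCBBCBBCBBBAABAABABCBBCBBCBBBAACBBBABCBBCBBBABCBBCBBCBBB…BCBBCBBBAACBBBABCBBCBBBABCBBCBBCBBBAACBBBABCBBCBBBABCBBCBB  (len 729)
6) CBBBAACBBBABCBBCBBBABCBBCBBBABCBBCBBCBBBAABAACBBBAABAACBBB…BCBBCBBBAACBBBABCBBCBBBABCBBCBBCBBBAACBBBABCBBCBBBABCBBCBB  (len 2187)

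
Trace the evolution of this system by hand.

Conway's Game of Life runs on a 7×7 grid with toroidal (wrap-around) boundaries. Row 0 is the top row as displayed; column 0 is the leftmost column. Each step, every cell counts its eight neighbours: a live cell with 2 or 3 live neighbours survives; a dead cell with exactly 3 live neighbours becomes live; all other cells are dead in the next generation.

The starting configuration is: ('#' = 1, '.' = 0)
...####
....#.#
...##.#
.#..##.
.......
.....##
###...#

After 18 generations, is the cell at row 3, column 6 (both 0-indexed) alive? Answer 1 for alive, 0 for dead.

1

k=0  ...####
....#.#
...##.#
.#..##.
.......
.....##
###...#
k=1  .####..
#.....#
#..#..#
...###.
....#.#
.#...##
.###...
k=2  ....#..
....###
#..#...
#..#...
#..#..#
.#.####
.....#.
k=3  ....#.#
...####
#..#.#.
#####..
.#.#...
..##...
...#..#
k=4  #.....#
#..#...
#......
#.....#
#......
...##..
..####.
k=5  ###..##
##.....
##.....
##....#
#.....#
..#..#.
..#..##
k=6  ..#..#.
.......
..#....
.......
.....#.
##...#.
..###..
k=7  ..#.#..
.......
.......
.......
......#
.###.##
..#####
k=8  ..#.#..
.......
.......
.......
#.#..##
.#.....
#.....#
k=9  .......
.......
.......
......#
##....#
.#...#.
##.....
k=10  .......
.......
.......
......#
.#...##
..#....
##.....
k=11  .......
.......
.......
#....##
#....##
..#...#
.#.....
k=12  .......
.......
......#
#....#.
.#.....
.#...##
.......
k=13  .......
.......
......#
#.....#
.#...#.
#......
.......
k=14  .......
.......
#.....#
#....##
.#.....
.......
.......
k=15  .......
.......
#....#.
.#...#.
#.....#
.......
.......
k=16  .......
.......
......#
.#...#.
#.....#
.......
.......
k=17  .......
.......
.......
.....#.
#.....#
.......
.......
k=18  .......
.......
.......
......#
......#
.......
.......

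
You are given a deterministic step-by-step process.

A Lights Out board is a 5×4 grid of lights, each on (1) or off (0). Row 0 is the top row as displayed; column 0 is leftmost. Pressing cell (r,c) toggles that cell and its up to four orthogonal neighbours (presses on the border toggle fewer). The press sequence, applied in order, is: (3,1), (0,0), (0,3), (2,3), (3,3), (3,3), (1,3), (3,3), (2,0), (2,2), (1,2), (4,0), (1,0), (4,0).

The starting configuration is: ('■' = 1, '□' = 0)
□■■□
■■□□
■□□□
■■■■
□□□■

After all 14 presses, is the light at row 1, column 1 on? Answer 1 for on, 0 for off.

gen 0: □■■□
■■□□
■□□□
■■■■
□□□■
gen 1: □■■□
■■□□
■■□□
□□□■
□■□■
gen 2: ■□■□
□■□□
■■□□
□□□■
□■□■
gen 3: ■□□■
□■□■
■■□□
□□□■
□■□■
gen 4: ■□□■
□■□□
■■■■
□□□□
□■□■
gen 5: ■□□■
□■□□
■■■□
□□■■
□■□□
gen 6: ■□□■
□■□□
■■■■
□□□□
□■□■
gen 7: ■□□□
□■■■
■■■□
□□□□
□■□■
gen 8: ■□□□
□■■■
■■■■
□□■■
□■□□
gen 9: ■□□□
■■■■
□□■■
■□■■
□■□□
gen 10: ■□□□
■■□■
□■□□
■□□■
□■□□
gen 11: ■□■□
■□■□
□■■□
■□□■
□■□□
gen 12: ■□■□
■□■□
□■■□
□□□■
■□□□
gen 13: □□■□
□■■□
■■■□
□□□■
■□□□
gen 14: □□■□
□■■□
■■■□
■□□■
□■□□

1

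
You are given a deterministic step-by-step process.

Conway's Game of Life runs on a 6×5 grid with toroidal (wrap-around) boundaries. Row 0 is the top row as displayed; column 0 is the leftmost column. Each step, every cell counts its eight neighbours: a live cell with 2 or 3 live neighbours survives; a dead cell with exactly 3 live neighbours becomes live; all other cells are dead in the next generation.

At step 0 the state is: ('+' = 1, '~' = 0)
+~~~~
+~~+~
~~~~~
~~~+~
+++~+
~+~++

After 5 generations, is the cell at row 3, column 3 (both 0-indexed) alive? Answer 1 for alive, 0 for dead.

gen 0: +~~~~
+~~+~
~~~~~
~~~+~
+++~+
~+~++
gen 1: ++++~
~~~~+
~~~~+
+++++
~+~~~
~~~+~
gen 2: ++++~
~++~+
~++~~
~++++
~+~~~
+~~++
gen 3: ~~~~~
~~~~+
~~~~+
~~~+~
~+~~~
~~~+~
gen 4: ~~~~~
~~~~~
~~~++
~~~~~
~~+~~
~~~~~
gen 5: ~~~~~
~~~~~
~~~~~
~~~+~
~~~~~
~~~~~

1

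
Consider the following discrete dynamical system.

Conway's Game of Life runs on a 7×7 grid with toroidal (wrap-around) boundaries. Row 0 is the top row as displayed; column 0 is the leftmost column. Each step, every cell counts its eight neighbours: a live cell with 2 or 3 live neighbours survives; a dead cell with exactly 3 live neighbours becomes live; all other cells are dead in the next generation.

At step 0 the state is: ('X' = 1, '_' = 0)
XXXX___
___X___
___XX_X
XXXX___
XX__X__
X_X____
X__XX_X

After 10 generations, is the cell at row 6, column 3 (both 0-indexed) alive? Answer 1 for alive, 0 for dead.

0

[0] XXXX___
___X___
___XX_X
XXXX___
XX__X__
X_X____
X__XX_X
[1] XX____X
XX_____
XX__X__
_____XX
______X
__X_XX_
____X_X
[2] _X___XX
__X____
_X___X_
_____XX
____X_X
___XX_X
_X_XX_X
[3] _X_XXXX
XXX__XX
_____XX
X___X_X
X__XX_X
__X___X
___X__X
[4] _X_X___
_XXX___
____X__
___XX__
_X_XX__
__X_X_X
___X__X
[5] XX_XX__
_X_XX__
____X__
__X__X_
_______
X_X_X__
X__XXX_
[6] XX____X
XX___X_
__X_XX_
_______
_X_X___
_X__XXX
X____X_
[7] _____X_
__X_XX_
_X__XXX
__XXX__
X_X_XX_
_XX_XXX
____X__
[8] ___X_X_
___X___
_X____X
X_X____
X______
XXX___X
___XX_X
[9] __XX_X_
__X_X__
XXX____
X_____X
__X____
_XXX_XX
_X_XX_X
[10] _X___X_
____X__
X_XX__X
X_X___X
__XX_X_
_X___XX
_X____X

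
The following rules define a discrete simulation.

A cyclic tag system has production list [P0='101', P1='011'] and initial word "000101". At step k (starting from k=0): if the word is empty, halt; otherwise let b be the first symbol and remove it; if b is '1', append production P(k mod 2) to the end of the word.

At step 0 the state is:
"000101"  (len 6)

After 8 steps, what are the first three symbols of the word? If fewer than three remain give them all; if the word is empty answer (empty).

k=0  "000101"  (len 6)
k=1  "00101"  (len 5)
k=2  "0101"  (len 4)
k=3  "101"  (len 3)
k=4  "01011"  (len 5)
k=5  "1011"  (len 4)
k=6  "011011"  (len 6)
k=7  "11011"  (len 5)
k=8  "1011011"  (len 7)

101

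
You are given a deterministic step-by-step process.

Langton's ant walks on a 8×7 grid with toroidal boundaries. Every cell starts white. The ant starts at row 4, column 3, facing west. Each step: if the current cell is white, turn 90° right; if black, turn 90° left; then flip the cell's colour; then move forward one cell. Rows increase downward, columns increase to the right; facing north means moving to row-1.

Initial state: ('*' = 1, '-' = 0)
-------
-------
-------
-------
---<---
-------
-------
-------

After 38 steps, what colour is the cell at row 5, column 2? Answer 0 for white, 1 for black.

k=0  -------
-------
-------
-------
---<---
-------
-------
-------
k=1  -------
-------
-------
---^---
---*---
-------
-------
-------
k=2  -------
-------
-------
---*>--
---*---
-------
-------
-------
k=3  -------
-------
-------
---**--
---*v--
-------
-------
-------
k=4  -------
-------
-------
---**--
---<*--
-------
-------
-------
k=5  -------
-------
-------
---**--
----*--
---v---
-------
-------
k=6  -------
-------
-------
---**--
----*--
--<*---
-------
-------
k=7  -------
-------
-------
---**--
--^-*--
--**---
-------
-------
k=8  -------
-------
-------
---**--
--*>*--
--**---
-------
-------
k=9  -------
-------
-------
---**--
--***--
--*v---
-------
-------
k=10  -------
-------
-------
---**--
--***--
--*->--
-------
-------
k=11  -------
-------
-------
---**--
--***--
--*-*--
----v--
-------
k=12  -------
-------
-------
---**--
--***--
--*-*--
---<*--
-------
k=13  -------
-------
-------
---**--
--***--
--*^*--
---**--
-------
k=14  -------
-------
-------
---**--
--***--
--**>--
---**--
-------
k=15  -------
-------
-------
---**--
--**^--
--**---
---**--
-------
k=16  -------
-------
-------
---**--
--*<---
--**---
---**--
-------
k=17  -------
-------
-------
---**--
--*----
--*v---
---**--
-------
k=18  -------
-------
-------
---**--
--*----
--*->--
---**--
-------
k=19  -------
-------
-------
---**--
--*----
--*-*--
---*v--
-------
k=20  -------
-------
-------
---**--
--*----
--*-*--
---*->-
-------
k=21  -------
-------
-------
---**--
--*----
--*-*--
---*-*-
-----v-
k=22  -------
-------
-------
---**--
--*----
--*-*--
---*-*-
----<*-
k=23  -------
-------
-------
---**--
--*----
--*-*--
---*^*-
----**-
k=24  -------
-------
-------
---**--
--*----
--*-*--
---**>-
----**-
k=25  -------
-------
-------
---**--
--*----
--*-*^-
---**--
----**-
k=26  -------
-------
-------
---**--
--*----
--*-**>
---**--
----**-
k=27  -------
-------
-------
---**--
--*----
--*-***
---**-v
----**-
k=28  -------
-------
-------
---**--
--*----
--*-***
---**<*
----**-
k=29  -------
-------
-------
---**--
--*----
--*-*^*
---****
----**-
k=30  -------
-------
-------
---**--
--*----
--*-<-*
---****
----**-
k=31  -------
-------
-------
---**--
--*----
--*---*
---*v**
----**-
k=32  -------
-------
-------
---**--
--*----
--*---*
---*->*
----**-
k=33  -------
-------
-------
---**--
--*----
--*--^*
---*--*
----**-
k=34  -------
-------
-------
---**--
--*----
--*--*>
---*--*
----**-
k=35  -------
-------
-------
---**--
--*---^
--*--*-
---*--*
----**-
k=36  -------
-------
-------
---**--
>-*---*
--*--*-
---*--*
----**-
k=37  -------
-------
-------
---**--
*-*---*
v-*--*-
---*--*
----**-
k=38  -------
-------
-------
---**--
*-*---*
*-*--*<
---*--*
----**-

1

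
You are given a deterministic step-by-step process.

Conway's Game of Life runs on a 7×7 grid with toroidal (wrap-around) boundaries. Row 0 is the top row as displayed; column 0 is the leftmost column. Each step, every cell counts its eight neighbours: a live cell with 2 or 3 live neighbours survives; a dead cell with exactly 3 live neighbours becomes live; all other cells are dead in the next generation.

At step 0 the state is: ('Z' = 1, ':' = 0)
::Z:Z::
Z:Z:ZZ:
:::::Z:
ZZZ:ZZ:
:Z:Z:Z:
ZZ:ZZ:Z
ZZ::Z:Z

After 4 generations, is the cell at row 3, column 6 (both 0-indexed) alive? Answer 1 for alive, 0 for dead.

0

step 0: ::Z:Z::
Z:Z:ZZ:
:::::Z:
ZZZ:ZZ:
:Z:Z:Z:
ZZ:ZZ:Z
ZZ::Z:Z
step 1: ::Z:Z::
:Z::ZZZ
Z:Z::::
ZZZZ:Z:
:::::::
:::Z:::
::::Z:Z
step 2: Z:::Z:Z
ZZZ:ZZZ
:::::::
Z:ZZ::Z
:Z:ZZ::
:::::::
::::ZZ:
step 3: :::::::
:Z:ZZ::
::::Z::
ZZZZZ::
ZZ:ZZ::
:::Z:Z:
::::ZZZ
step 4: :::Z:::
:::ZZ::
Z::::Z:
Z::::Z:
Z::::ZZ
Z:ZZ:::
::::ZZZ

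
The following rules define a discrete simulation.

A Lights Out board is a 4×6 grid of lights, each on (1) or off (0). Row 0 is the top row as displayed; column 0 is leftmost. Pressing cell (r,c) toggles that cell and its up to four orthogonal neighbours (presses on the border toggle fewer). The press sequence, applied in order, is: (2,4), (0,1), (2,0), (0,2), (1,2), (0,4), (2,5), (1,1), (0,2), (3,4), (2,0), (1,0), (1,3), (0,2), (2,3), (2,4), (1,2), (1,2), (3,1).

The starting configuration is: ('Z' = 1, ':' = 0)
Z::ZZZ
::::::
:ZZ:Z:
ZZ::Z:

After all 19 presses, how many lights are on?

10

t=0: Z::ZZZ
::::::
:ZZ:Z:
ZZ::Z:
t=1: Z::ZZZ
::::Z:
:ZZZ:Z
ZZ::::
t=2: :ZZZZZ
:Z::Z:
:ZZZ:Z
ZZ::::
t=3: :ZZZZZ
ZZ::Z:
Z:ZZ:Z
:Z::::
t=4: ::::ZZ
ZZZ:Z:
Z:ZZ:Z
:Z::::
t=5: ::Z:ZZ
Z::ZZ:
Z::Z:Z
:Z::::
t=6: ::ZZ::
Z::Z::
Z::Z:Z
:Z::::
t=7: ::ZZ::
Z::Z:Z
Z::ZZ:
:Z:::Z
t=8: :ZZZ::
:ZZZ:Z
ZZ:ZZ:
:Z:::Z
t=9: ::::::
:Z:Z:Z
ZZ:ZZ:
:Z:::Z
t=10: ::::::
:Z:Z:Z
ZZ:Z::
:Z:ZZ:
t=11: ::::::
ZZ:Z:Z
:::Z::
ZZ:ZZ:
t=12: Z:::::
:::Z:Z
Z::Z::
ZZ:ZZ:
t=13: Z::Z::
::Z:ZZ
Z:::::
ZZ:ZZ:
t=14: ZZZ:::
::::ZZ
Z:::::
ZZ:ZZ:
t=15: ZZZ:::
:::ZZZ
Z:ZZZ:
ZZ::Z:
t=16: ZZZ:::
:::Z:Z
Z:Z::Z
ZZ::::
t=17: ZZ::::
:ZZ::Z
Z::::Z
ZZ::::
t=18: ZZZ:::
:::Z:Z
Z:Z::Z
ZZ::::
t=19: ZZZ:::
:::Z:Z
ZZZ::Z
::Z:::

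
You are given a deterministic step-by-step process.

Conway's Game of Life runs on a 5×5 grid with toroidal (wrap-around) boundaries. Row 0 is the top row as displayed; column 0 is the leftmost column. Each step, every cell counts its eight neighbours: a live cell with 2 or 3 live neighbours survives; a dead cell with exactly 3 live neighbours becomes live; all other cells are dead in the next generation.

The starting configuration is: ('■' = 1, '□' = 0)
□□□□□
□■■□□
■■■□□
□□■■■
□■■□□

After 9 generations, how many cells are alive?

20

[0] □□□□□
□■■□□
■■■□□
□□■■■
□■■□□
[1] □□□□□
■□■□□
■□□□■
□□□□■
□■■□□
[2] □□■□□
■■□□■
■■□■■
□■□■■
□□□□□
[3] ■■□□□
□□□□□
□□□□□
□■□■□
□□■■□
[4] □■■□□
□□□□□
□□□□□
□□□■□
■□□■■
[5] ■■■■■
□□□□□
□□□□□
□□□■□
■■□■■
[6] □□□□□
■■■■■
□□□□□
■□■■□
□□□□□
[7] ■■■■■
■■■■■
□□□□□
□□□□□
□□□□□
[8] □□□□□
□□□□□
■■■■■
□□□□□
■■■■■
[9] ■■■■■
■■■■■
■■■■■
□□□□□
■■■■■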